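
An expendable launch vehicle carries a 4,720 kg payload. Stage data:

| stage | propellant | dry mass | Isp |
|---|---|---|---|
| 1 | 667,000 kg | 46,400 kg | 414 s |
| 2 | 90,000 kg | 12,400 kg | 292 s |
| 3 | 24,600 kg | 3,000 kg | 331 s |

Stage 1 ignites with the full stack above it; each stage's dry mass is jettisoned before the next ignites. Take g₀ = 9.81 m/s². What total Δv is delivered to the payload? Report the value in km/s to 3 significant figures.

Ignition mass of stage 1 = 667,000+46,400 + 90,000+12,400 + 24,600+3,000 + 4,720 = 848,120 kg.
Stage 1: m₀ = 848,120 kg, m_f = 848,120 − 667,000 = 181,120 kg; Δv = 414×9.81×ln(4.683) = 4061.3×1.5439 ≈ 6270 m/s.
Stage 2: m₀ = 134,720 kg, m_f = 134,720 − 90,000 = 44,720 kg; Δv = 292×9.81×ln(3.013) = 2864.5×1.1028 ≈ 3159 m/s.
Stage 3: m₀ = 32,320 kg, m_f = 32,320 − 24,600 = 7,720 kg; Δv = 331×9.81×ln(4.187) = 3247.1×1.4319 ≈ 4649 m/s.
Total Δv = 6270 + 3159 + 4649 = 14078 m/s.

Δv ≈ 14.1 km/s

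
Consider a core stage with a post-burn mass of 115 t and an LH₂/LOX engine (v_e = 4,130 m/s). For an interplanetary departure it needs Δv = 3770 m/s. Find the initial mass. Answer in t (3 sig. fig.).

m₀/m_f = exp(Δv / v_e) = exp(3770 / 4130.0) = exp(0.9128) = 2.4914.
m₀ = m_f × 2.4914 = 115 × 2.4914 = 286.511 t.

initial mass ≈ 287 t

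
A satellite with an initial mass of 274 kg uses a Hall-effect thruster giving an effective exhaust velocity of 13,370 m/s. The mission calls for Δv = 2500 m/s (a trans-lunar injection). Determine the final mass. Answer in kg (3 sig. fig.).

final mass ≈ 227 kg

By the Tsiolkovsky rocket equation, m₀/m_f = exp(Δv / v_e) = exp(2500 / 13370.0) = exp(0.1870) = 1.2056.
m_f = m₀ / 1.2056 = 274 / 1.2056 = 227.273 kg.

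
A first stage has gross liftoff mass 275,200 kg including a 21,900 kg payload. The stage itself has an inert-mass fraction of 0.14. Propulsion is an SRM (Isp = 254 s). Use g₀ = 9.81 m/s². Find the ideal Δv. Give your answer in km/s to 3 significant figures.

Δv ≈ 3.91 km/s

Stage wet mass = m₀ − payload = 275,200 − 21,900 = 253,300 kg.
Stage dry mass = ε × stage wet mass = 0.14 × 253,300 = 35,462 kg.
Burnout mass m_f = stage dry + payload = 35,462 + 21,900 = 57,362 kg.
v_e = Isp · g₀ = 254 × 9.81 = 2491.7 m/s.
Using Δv = v_e ln(m₀/m_f): Δv = v_e · ln(275,200/57,362) = 2491.7 × ln(4.798) = 2491.7 × 1.5681 ≈ 3907 m/s.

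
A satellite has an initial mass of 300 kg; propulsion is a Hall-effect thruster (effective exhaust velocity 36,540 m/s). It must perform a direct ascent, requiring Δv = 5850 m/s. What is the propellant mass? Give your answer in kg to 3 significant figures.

propellant mass ≈ 44.4 kg

m₀/m_f = exp(Δv / v_e) = exp(5850 / 36540.0) = exp(0.1601) = 1.1736.
m_f = 300 / 1.1736 = 255.624 kg, so propellant = m₀ − m_f = 300 − 255.624 = 44.376 kg.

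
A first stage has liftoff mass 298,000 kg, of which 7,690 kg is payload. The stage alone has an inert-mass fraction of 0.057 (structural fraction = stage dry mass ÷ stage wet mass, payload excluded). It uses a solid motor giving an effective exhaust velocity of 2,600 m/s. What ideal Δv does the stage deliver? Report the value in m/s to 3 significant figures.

Stage wet mass = m₀ − payload = 298,000 − 7,690 = 290,310 kg.
Stage dry mass = ε × stage wet mass = 0.057 × 290,310 = 16,547.7 kg.
Burnout mass m_f = stage dry + payload = 16,547.7 + 7,690 = 24,237.7 kg.
Using Δv = v_e ln(m₀/m_f): Δv = v_e · ln(298,000/24,237.7) = 2600.0 × ln(12.29) = 2600.0 × 2.5092 ≈ 6524 m/s.

Δv ≈ 6520 m/s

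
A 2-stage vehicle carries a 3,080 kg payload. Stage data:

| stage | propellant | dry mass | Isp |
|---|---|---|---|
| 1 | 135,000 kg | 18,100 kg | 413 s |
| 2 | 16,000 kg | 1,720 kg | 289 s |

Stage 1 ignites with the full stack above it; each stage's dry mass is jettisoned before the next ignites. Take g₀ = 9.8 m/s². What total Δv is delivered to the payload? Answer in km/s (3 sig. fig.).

Δv ≈ 10.2 km/s

Ignition mass of stage 1 = 135,000+18,100 + 16,000+1,720 + 3,080 = 173,900 kg.
Stage 1: m₀ = 173,900 kg, m_f = 173,900 − 135,000 = 38,900 kg; Δv = 413×9.8×ln(4.47) = 4047.4×1.4975 ≈ 6061 m/s.
Stage 2: m₀ = 20,800 kg, m_f = 20,800 − 16,000 = 4,800 kg; Δv = 289×9.8×ln(4.333) = 2832.2×1.4663 ≈ 4153 m/s.
Total Δv = 6061 + 4153 = 10214 m/s.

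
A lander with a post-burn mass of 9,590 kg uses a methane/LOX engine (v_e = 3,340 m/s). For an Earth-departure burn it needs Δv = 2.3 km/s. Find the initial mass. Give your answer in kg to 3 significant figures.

From the ideal rocket equation, m₀/m_f = exp(Δv / v_e) = exp(2300 / 3340.0) = exp(0.6886) = 1.9910.
m₀ = m_f × 1.9910 = 9,590 × 1.9910 = 19,093.7 kg.

initial mass ≈ 19100 kg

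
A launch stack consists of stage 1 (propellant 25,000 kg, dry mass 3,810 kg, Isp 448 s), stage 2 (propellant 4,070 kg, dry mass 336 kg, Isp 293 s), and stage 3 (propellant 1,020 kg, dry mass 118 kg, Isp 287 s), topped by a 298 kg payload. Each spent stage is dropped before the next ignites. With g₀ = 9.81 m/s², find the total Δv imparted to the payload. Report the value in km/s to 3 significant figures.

Δv ≈ 12.5 km/s

Ignition mass of stage 1 = 25,000+3,810 + 4,070+336 + 1,020+118 + 298 = 34,652 kg.
Stage 1: m₀ = 34,652 kg, m_f = 34,652 − 25,000 = 9,652 kg; Δv = 448×9.81×ln(3.59) = 4394.9×1.2782 ≈ 5617 m/s.
Stage 2: m₀ = 5,842 kg, m_f = 5,842 − 4,070 = 1,772 kg; Δv = 293×9.81×ln(3.297) = 2874.3×1.1930 ≈ 3429 m/s.
Stage 3: m₀ = 1,436 kg, m_f = 1,436 − 1,020 = 416 kg; Δv = 287×9.81×ln(3.452) = 2815.5×1.2389 ≈ 3488 m/s.
Total Δv = 5617 + 3429 + 3488 = 12534 m/s.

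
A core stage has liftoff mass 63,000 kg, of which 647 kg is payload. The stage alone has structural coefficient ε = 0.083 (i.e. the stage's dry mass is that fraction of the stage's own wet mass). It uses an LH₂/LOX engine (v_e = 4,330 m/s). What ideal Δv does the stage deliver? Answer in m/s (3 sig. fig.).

Stage wet mass = m₀ − payload = 63,000 − 647 = 62,353 kg.
Stage dry mass = ε × stage wet mass = 0.083 × 62,353 = 5,175.3 kg.
Burnout mass m_f = stage dry + payload = 5,175.3 + 647 = 5,822.3 kg.
From the ideal rocket equation, Δv = v_e · ln(63,000/5,822.3) = 4330.0 × ln(10.82) = 4330.0 × 2.3814 ≈ 10312 m/s.

Δv ≈ 10300 m/s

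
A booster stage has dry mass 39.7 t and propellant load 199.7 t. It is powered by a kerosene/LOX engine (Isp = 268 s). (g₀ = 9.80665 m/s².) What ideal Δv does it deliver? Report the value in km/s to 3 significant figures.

v_e = Isp · g₀ = 268 × 9.80665 = 2628.2 m/s.
m₀ = m_dry + m_prop = 39.7 + 199.7 = 239.4 t.
By the Tsiolkovsky rocket equation, Δv = v_e · ln(m₀/m_f) = 2628.2 × ln(6.03) = 2628.2 × 1.7968 ≈ 4722.3 m/s.

Δv ≈ 4.72 km/s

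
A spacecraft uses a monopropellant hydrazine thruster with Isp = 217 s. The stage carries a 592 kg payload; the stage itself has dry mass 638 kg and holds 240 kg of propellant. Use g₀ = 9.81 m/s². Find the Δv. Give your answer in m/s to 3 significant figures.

v_e = Isp · g₀ = 217 × 9.81 = 2128.8 m/s.
m₀ = payload + dry + propellant = 592 + 638 + 240 = 1,470 kg.
m_f = payload + dry = 592 + 638 = 1,230 kg.
By the Tsiolkovsky rocket equation, Δv = v_e · ln(m₀/m_f) = 2128.8 × ln(1.195) = 2128.8 × 0.1782 ≈ 379.4 m/s.

Δv ≈ 379 m/s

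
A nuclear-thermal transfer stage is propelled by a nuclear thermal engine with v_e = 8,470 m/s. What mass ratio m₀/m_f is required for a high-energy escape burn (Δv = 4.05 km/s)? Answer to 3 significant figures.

mass ratio ≈ 1.61

m₀/m_f = exp(Δv / v_e) = exp(4050 / 8470.0) = exp(0.4782) = 1.6131.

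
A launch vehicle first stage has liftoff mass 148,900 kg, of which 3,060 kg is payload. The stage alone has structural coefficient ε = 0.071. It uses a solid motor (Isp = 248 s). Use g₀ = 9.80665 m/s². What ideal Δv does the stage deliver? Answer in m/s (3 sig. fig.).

Stage wet mass = m₀ − payload = 148,900 − 3,060 = 145,840 kg.
Stage dry mass = ε × stage wet mass = 0.071 × 145,840 = 10,354.6 kg.
Burnout mass m_f = stage dry + payload = 10,354.6 + 3,060 = 13,414.6 kg.
v_e = Isp · g₀ = 248 × 9.80665 = 2432.0 m/s.
Rocket equation: Δv = v_e · ln(148,900/13,414.6) = 2432.0 × ln(11.1) = 2432.0 × 2.4069 ≈ 5854 m/s.

Δv ≈ 5850 m/s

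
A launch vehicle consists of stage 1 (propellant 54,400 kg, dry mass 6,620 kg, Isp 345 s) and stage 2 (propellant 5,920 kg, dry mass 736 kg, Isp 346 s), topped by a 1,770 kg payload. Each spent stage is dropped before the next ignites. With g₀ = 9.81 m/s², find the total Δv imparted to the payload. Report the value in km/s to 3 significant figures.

Δv ≈ 9.29 km/s

Ignition mass of stage 1 = 54,400+6,620 + 5,920+736 + 1,770 = 69,446 kg.
Stage 1: m₀ = 69,446 kg, m_f = 69,446 − 54,400 = 15,046 kg; Δv = 345×9.81×ln(4.616) = 3384.5×1.5294 ≈ 5176 m/s.
Stage 2: m₀ = 8,426 kg, m_f = 8,426 − 5,920 = 2,506 kg; Δv = 346×9.81×ln(3.362) = 3394.3×1.2126 ≈ 4116 m/s.
Total Δv = 5176 + 4116 = 9292 m/s.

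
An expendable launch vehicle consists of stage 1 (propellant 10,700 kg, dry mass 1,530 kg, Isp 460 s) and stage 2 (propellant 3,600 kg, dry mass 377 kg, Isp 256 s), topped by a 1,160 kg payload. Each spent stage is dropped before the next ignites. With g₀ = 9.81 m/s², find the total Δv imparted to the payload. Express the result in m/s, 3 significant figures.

Δv ≈ 7350 m/s

Ignition mass of stage 1 = 10,700+1,530 + 3,600+377 + 1,160 = 17,367 kg.
Stage 1: m₀ = 17,367 kg, m_f = 17,367 − 10,700 = 6,667 kg; Δv = 460×9.81×ln(2.605) = 4512.6×0.9574 ≈ 4320 m/s.
Stage 2: m₀ = 5,137 kg, m_f = 5,137 − 3,600 = 1,537 kg; Δv = 256×9.81×ln(3.342) = 2511.4×1.2066 ≈ 3030 m/s.
Total Δv = 4320 + 3030 = 7350 m/s.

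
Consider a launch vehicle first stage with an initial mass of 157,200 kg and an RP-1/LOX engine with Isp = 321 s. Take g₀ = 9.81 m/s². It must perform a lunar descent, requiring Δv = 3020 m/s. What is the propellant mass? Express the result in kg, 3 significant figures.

v_e = Isp · g₀ = 321 × 9.81 = 3149.0 m/s.
m₀/m_f = exp(Δv / v_e) = exp(3020 / 3149.0) = exp(0.9590) = 2.6092.
m_f = 157,200 / 2.6092 = 60,248.4 kg, so propellant = m₀ − m_f = 157,200 − 60,248.4 = 96,951.6 kg.

propellant mass ≈ 97000 kg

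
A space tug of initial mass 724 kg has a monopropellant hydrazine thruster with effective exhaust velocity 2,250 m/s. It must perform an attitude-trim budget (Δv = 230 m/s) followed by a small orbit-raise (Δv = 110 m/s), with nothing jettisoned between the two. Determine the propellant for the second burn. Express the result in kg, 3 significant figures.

propellant for the second burn ≈ 31.2 kg

After the first burn: m = 724 × exp(−230/2250.0) = 724 × 0.90283 = 653.649 kg.
After the second burn: m = 653.649 × exp(−110/2250.0) = 653.649 × 0.95229 = 622.463 kg.
Second-burn propellant = 653.649 − 622.463 = 31.186 kg.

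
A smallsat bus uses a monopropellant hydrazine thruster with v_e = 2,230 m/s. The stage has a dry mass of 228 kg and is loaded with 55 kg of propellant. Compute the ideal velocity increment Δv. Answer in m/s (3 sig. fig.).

m₀ = m_dry + m_prop = 228 + 55 = 283 kg.
Δv = v_e · ln(m₀/m_f) = 2230.0 × ln(1.241) = 2230.0 × 0.2161 ≈ 481.9 m/s.

Δv ≈ 482 m/s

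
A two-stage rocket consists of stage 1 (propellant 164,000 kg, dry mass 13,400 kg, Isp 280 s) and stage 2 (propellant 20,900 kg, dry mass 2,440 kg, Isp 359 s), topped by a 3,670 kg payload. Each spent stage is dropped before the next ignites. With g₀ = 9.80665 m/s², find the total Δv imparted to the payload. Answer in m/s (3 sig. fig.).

Δv ≈ 9680 m/s

Ignition mass of stage 1 = 164,000+13,400 + 20,900+2,440 + 3,670 = 204,410 kg.
Stage 1: m₀ = 204,410 kg, m_f = 204,410 − 164,000 = 40,410 kg; Δv = 280×9.80665×ln(5.058) = 2745.9×1.6211 ≈ 4451 m/s.
Stage 2: m₀ = 27,010 kg, m_f = 27,010 − 20,900 = 6,110 kg; Δv = 359×9.80665×ln(4.421) = 3520.6×1.4863 ≈ 5233 m/s.
Total Δv = 4451 + 5233 = 9684 m/s.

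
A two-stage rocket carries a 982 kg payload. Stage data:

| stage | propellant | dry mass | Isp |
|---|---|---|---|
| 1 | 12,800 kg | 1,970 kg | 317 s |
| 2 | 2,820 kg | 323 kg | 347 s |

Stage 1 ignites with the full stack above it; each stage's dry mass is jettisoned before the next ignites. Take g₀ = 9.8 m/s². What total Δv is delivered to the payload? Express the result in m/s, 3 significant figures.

Ignition mass of stage 1 = 12,800+1,970 + 2,820+323 + 982 = 18,895 kg.
Stage 1: m₀ = 18,895 kg, m_f = 18,895 − 12,800 = 6,095 kg; Δv = 317×9.8×ln(3.1) = 3106.6×1.1314 ≈ 3515 m/s.
Stage 2: m₀ = 4,125 kg, m_f = 4,125 − 2,820 = 1,305 kg; Δv = 347×9.8×ln(3.161) = 3400.6×1.1509 ≈ 3914 m/s.
Total Δv = 3515 + 3914 = 7429 m/s.

Δv ≈ 7430 m/s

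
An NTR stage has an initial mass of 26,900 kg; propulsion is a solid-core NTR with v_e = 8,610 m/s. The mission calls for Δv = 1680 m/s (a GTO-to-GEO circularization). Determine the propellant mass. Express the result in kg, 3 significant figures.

propellant mass ≈ 4770 kg

From the ideal rocket equation, m₀/m_f = exp(Δv / v_e) = exp(1680 / 8610.0) = exp(0.1951) = 1.2155.
m_f = 26,900 / 1.2155 = 22,130.8 kg, so propellant = m₀ − m_f = 26,900 − 22,130.8 = 4,769.2 kg.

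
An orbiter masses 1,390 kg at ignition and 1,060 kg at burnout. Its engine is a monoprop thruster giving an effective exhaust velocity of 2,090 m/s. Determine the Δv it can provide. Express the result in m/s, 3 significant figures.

Rocket equation: Δv = v_e · ln(m₀/m_f) = 2090.0 × ln(1.311) = 2090.0 × 0.2710 ≈ 566.5 m/s.

Δv ≈ 566 m/s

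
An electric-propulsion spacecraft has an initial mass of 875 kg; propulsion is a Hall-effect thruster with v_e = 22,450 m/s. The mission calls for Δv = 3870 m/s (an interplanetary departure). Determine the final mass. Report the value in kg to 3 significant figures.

final mass ≈ 736 kg

m₀/m_f = exp(Δv / v_e) = exp(3870 / 22450.0) = exp(0.1724) = 1.1881.
m_f = m₀ / 1.1881 = 875 / 1.1881 = 736.47 kg.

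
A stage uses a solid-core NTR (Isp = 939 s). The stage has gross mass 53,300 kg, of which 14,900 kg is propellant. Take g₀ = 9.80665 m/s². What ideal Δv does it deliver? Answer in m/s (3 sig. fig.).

Δv ≈ 3020 m/s

v_e = Isp · g₀ = 939 × 9.80665 = 9208.4 m/s.
m_f = m₀ − m_prop = 53,300 − 14,900 = 38,400 kg.
Rocket equation: Δv = v_e · ln(m₀/m_f) = 9208.4 × ln(1.388) = 9208.4 × 0.3279 ≈ 3019.3 m/s.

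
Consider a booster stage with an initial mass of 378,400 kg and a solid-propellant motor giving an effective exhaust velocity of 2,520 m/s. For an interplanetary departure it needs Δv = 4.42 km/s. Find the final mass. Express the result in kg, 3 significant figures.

final mass ≈ 65500 kg

Rocket equation: m₀/m_f = exp(Δv / v_e) = exp(4420 / 2520.0) = exp(1.7540) = 5.7775.
m_f = m₀ / 5.7775 = 378,400 / 5.7775 = 65,495.5 kg.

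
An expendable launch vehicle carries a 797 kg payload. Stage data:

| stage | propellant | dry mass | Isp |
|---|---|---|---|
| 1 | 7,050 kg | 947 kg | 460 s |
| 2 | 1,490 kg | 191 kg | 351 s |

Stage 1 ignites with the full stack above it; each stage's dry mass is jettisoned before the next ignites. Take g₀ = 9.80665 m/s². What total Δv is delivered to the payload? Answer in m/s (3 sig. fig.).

Ignition mass of stage 1 = 7,050+947 + 1,490+191 + 797 = 10,475 kg.
Stage 1: m₀ = 10,475 kg, m_f = 10,475 − 7,050 = 3,425 kg; Δv = 460×9.80665×ln(3.058) = 4511.1×1.1179 ≈ 5043 m/s.
Stage 2: m₀ = 2,478 kg, m_f = 2,478 − 1,490 = 988 kg; Δv = 351×9.80665×ln(2.508) = 3442.1×0.9195 ≈ 3165 m/s.
Total Δv = 5043 + 3165 = 8208 m/s.

Δv ≈ 8210 m/s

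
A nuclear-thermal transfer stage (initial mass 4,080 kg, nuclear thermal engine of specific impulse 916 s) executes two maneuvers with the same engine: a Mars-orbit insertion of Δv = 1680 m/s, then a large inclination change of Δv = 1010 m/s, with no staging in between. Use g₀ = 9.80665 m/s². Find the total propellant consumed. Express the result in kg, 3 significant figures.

v_e = Isp · g₀ = 916 × 9.80665 = 8982.9 m/s.
After the first burn: m = 4080 × exp(−1680/8982.9) = 4080 × 0.82943 = 3,384.07 kg.
After the second burn: m = 3,384.07 × exp(−1010/8982.9) = 3,384.07 × 0.89365 = 3,024.17 kg.
Total propellant = m₀ − m_final = 4080 − 3,024.17 = 1,055.83 kg.

total propellant consumed ≈ 1060 kg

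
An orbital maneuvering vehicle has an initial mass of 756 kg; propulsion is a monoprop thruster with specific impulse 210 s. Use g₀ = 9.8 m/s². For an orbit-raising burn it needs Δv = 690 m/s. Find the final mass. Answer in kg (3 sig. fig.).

v_e = Isp · g₀ = 210 × 9.8 = 2058.0 m/s.
From the ideal rocket equation, m₀/m_f = exp(Δv / v_e) = exp(690 / 2058.0) = exp(0.3353) = 1.3983.
m_f = m₀ / 1.3983 = 756 / 1.3983 = 540.657 kg.

final mass ≈ 541 kg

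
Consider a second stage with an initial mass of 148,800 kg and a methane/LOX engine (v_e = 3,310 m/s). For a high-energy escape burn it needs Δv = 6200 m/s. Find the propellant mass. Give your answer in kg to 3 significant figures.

propellant mass ≈ 126000 kg

From the ideal rocket equation, m₀/m_f = exp(Δv / v_e) = exp(6200 / 3310.0) = exp(1.8731) = 6.5085.
m_f = 148,800 / 6.5085 = 22,862.4 kg, so propellant = m₀ − m_f = 148,800 − 22,862.4 = 125,937.6 kg.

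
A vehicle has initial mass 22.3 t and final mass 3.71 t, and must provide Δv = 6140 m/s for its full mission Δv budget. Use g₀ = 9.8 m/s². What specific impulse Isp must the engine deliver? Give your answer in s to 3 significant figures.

Isp ≈ 349 s

ln(m₀/m_f) = ln(22300/3710) = ln(6.011) = 1.7936.
v_e = Δv / ln(m₀/m_f) = 6140 / 1.7936 = 3423.4 m/s.
Isp = v_e / g₀ = 3423.4 / 9.8 = 349.3 s.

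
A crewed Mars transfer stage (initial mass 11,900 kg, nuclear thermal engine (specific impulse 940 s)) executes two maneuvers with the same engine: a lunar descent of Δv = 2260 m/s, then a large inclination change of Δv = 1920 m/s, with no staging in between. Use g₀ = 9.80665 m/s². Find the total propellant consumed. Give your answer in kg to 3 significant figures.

total propellant consumed ≈ 4340 kg

v_e = Isp · g₀ = 940 × 9.80665 = 9218.3 m/s.
After the first burn: m = 11900 × exp(−2260/9218.3) = 11900 × 0.78257 = 9,312.58 kg.
After the second burn: m = 9,312.58 × exp(−1920/9218.3) = 9,312.58 × 0.81198 = 7,561.63 kg.
Total propellant = m₀ − m_final = 11900 − 7,561.63 = 4,338.37 kg.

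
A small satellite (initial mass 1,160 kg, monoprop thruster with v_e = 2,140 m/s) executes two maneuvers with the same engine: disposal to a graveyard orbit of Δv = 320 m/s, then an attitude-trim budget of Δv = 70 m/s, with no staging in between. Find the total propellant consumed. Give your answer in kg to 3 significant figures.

After the first burn: m = 1160 × exp(−320/2140.0) = 1160 × 0.86111 = 998.888 kg.
After the second burn: m = 998.888 × exp(−70/2140.0) = 998.888 × 0.96782 = 966.744 kg.
Total propellant = m₀ − m_final = 1160 − 966.744 = 193.256 kg.

total propellant consumed ≈ 193 kg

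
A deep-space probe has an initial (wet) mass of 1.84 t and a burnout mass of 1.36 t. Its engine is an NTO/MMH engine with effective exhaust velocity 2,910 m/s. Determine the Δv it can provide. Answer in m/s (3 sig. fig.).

Δv ≈ 880 m/s

Using Δv = v_e ln(m₀/m_f): Δv = v_e · ln(m₀/m_f) = 2910.0 × ln(1.353) = 2910.0 × 0.3023 ≈ 879.6 m/s.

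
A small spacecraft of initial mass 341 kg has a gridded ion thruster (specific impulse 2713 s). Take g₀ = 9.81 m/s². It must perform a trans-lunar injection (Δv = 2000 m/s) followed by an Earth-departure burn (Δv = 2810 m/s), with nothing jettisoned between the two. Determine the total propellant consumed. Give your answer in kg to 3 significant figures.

v_e = Isp · g₀ = 2713 × 9.81 = 26614.5 m/s.
After the first burn: m = 341 × exp(−2000/26614.5) = 341 × 0.92761 = 316.315 kg.
After the second burn: m = 316.315 × exp(−2810/26614.5) = 316.315 × 0.89980 = 284.62 kg.
Total propellant = m₀ − m_final = 341 − 284.62 = 56.38 kg.

total propellant consumed ≈ 56.4 kg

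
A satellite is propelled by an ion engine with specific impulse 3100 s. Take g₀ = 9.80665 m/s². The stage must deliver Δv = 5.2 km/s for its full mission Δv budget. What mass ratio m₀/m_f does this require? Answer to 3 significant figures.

v_e = Isp · g₀ = 3100 × 9.80665 = 30400.6 m/s.
Rocket equation: m₀/m_f = exp(Δv / v_e) = exp(5200 / 30400.6) = exp(0.1710) = 1.1865.

mass ratio ≈ 1.19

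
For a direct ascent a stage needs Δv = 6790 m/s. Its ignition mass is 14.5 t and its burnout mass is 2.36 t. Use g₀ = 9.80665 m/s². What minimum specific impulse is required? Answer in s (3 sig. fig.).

ln(m₀/m_f) = ln(14500/2360) = ln(6.144) = 1.8155.
By the Tsiolkovsky rocket equation, v_e = Δv / ln(m₀/m_f) = 6790 / 1.8155 = 3740.0 m/s.
Isp = v_e / g₀ = 3740.0 / 9.80665 = 381.4 s.

Isp ≈ 381 s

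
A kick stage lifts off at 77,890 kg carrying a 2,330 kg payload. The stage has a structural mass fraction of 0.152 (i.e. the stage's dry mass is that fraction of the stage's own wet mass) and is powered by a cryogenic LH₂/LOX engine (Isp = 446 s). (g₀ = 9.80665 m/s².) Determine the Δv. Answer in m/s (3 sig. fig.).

Δv ≈ 7560 m/s

Stage wet mass = m₀ − payload = 77,890 − 2,330 = 75,560 kg.
Stage dry mass = ε × stage wet mass = 0.152 × 75,560 = 11,485.1 kg.
Burnout mass m_f = stage dry + payload = 11,485.1 + 2,330 = 13,815.1 kg.
v_e = Isp · g₀ = 446 × 9.80665 = 4373.8 m/s.
Δv = v_e · ln(77,890/13,815.1) = 4373.8 × ln(5.638) = 4373.8 × 1.7295 ≈ 7565 m/s.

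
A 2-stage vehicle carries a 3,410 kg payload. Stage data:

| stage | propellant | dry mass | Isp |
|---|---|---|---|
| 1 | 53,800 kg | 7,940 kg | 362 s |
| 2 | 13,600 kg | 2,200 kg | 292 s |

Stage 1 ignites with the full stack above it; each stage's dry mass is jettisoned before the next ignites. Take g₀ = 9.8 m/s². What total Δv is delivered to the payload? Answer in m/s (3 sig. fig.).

Δv ≈ 7400 m/s

Ignition mass of stage 1 = 53,800+7,940 + 13,600+2,200 + 3,410 = 80,950 kg.
Stage 1: m₀ = 80,950 kg, m_f = 80,950 − 53,800 = 27,150 kg; Δv = 362×9.8×ln(2.982) = 3547.6×1.0925 ≈ 3876 m/s.
Stage 2: m₀ = 19,210 kg, m_f = 19,210 − 13,600 = 5,610 kg; Δv = 292×9.8×ln(3.424) = 2861.6×1.2309 ≈ 3522 m/s.
Total Δv = 3876 + 3522 = 7398 m/s.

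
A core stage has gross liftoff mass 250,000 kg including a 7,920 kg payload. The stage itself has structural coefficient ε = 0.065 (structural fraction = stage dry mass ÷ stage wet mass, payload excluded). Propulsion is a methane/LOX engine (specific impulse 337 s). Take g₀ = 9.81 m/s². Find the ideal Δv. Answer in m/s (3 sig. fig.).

Stage wet mass = m₀ − payload = 250,000 − 7,920 = 242,080 kg.
Stage dry mass = ε × stage wet mass = 0.065 × 242,080 = 15,735.2 kg.
Burnout mass m_f = stage dry + payload = 15,735.2 + 7,920 = 23,655.2 kg.
v_e = Isp · g₀ = 337 × 9.81 = 3306.0 m/s.
Using Δv = v_e ln(m₀/m_f): Δv = v_e · ln(250,000/23,655.2) = 3306.0 × ln(10.57) = 3306.0 × 2.3579 ≈ 7795 m/s.

Δv ≈ 7800 m/s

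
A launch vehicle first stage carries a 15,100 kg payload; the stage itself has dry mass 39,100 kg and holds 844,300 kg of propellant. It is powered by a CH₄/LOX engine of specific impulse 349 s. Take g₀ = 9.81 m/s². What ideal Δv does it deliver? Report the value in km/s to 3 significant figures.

Δv ≈ 9.61 km/s

v_e = Isp · g₀ = 349 × 9.81 = 3423.7 m/s.
m₀ = payload + dry + propellant = 15,100 + 39,100 + 844,300 = 898,500 kg.
m_f = payload + dry = 15,100 + 39,100 = 54,200 kg.
By the Tsiolkovsky rocket equation, Δv = v_e · ln(m₀/m_f) = 3423.7 × ln(16.58) = 3423.7 × 2.8080 ≈ 9613.9 m/s.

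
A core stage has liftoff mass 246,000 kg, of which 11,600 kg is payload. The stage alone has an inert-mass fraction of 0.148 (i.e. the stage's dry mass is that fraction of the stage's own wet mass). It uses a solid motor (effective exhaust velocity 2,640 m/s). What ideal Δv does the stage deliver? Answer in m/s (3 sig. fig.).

Δv ≈ 4410 m/s

Stage wet mass = m₀ − payload = 246,000 − 11,600 = 234,400 kg.
Stage dry mass = ε × stage wet mass = 0.148 × 234,400 = 34,691.2 kg.
Burnout mass m_f = stage dry + payload = 34,691.2 + 11,600 = 46,291.2 kg.
Δv = v_e · ln(246,000/46,291.2) = 2640.0 × ln(5.314) = 2640.0 × 1.6704 ≈ 4410 m/s.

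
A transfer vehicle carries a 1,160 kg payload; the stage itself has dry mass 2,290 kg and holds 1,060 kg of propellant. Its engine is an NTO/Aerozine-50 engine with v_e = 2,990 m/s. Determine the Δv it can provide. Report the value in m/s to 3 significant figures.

m₀ = payload + dry + propellant = 1,160 + 2,290 + 1,060 = 4,510 kg.
m_f = payload + dry = 1,160 + 2,290 = 3,450 kg.
Rocket equation: Δv = v_e · ln(m₀/m_f) = 2990.0 × ln(1.307) = 2990.0 × 0.2679 ≈ 801.1 m/s.

Δv ≈ 801 m/s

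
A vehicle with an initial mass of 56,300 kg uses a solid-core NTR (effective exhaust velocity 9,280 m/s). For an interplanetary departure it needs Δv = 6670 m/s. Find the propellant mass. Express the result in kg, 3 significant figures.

m₀/m_f = exp(Δv / v_e) = exp(6670 / 9280.0) = exp(0.7188) = 2.0519.
m_f = 56,300 / 2.0519 = 27,438 kg, so propellant = m₀ − m_f = 56,300 − 27,438 = 28,862 kg.

propellant mass ≈ 28900 kg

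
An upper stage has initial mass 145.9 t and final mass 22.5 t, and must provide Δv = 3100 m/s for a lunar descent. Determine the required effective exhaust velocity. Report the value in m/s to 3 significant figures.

v_e ≈ 1660 m/s

ln(m₀/m_f) = ln(145900/22500) = ln(6.484) = 1.8694.
v_e = Δv / ln(m₀/m_f) = 3100 / 1.8694 = 1658.3 m/s.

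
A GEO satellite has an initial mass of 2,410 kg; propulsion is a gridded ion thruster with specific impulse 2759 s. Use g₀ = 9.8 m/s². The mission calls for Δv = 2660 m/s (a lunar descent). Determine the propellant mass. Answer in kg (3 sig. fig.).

propellant mass ≈ 226 kg

v_e = Isp · g₀ = 2759 × 9.8 = 27038.2 m/s.
From the ideal rocket equation, m₀/m_f = exp(Δv / v_e) = exp(2660 / 27038.2) = exp(0.0984) = 1.1034.
m_f = 2,410 / 1.1034 = 2,184.16 kg, so propellant = m₀ − m_f = 2,410 − 2,184.16 = 225.84 kg.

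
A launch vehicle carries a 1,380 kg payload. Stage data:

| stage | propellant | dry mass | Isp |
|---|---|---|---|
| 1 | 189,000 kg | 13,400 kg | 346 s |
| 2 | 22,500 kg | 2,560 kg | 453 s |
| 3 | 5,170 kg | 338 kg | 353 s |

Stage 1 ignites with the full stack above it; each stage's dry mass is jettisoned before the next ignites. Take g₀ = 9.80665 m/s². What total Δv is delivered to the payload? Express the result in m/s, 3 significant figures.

Δv ≈ 15800 m/s

Ignition mass of stage 1 = 189,000+13,400 + 22,500+2,560 + 5,170+338 + 1,380 = 234,348 kg.
Stage 1: m₀ = 234,348 kg, m_f = 234,348 − 189,000 = 45,348 kg; Δv = 346×9.80665×ln(5.168) = 3393.1×1.6424 ≈ 5573 m/s.
Stage 2: m₀ = 31,948 kg, m_f = 31,948 − 22,500 = 9,448 kg; Δv = 453×9.80665×ln(3.381) = 4442.4×1.2183 ≈ 5412 m/s.
Stage 3: m₀ = 6,888 kg, m_f = 6,888 − 5,170 = 1,718 kg; Δv = 353×9.80665×ln(4.009) = 3461.7×1.3886 ≈ 4807 m/s.
Total Δv = 5573 + 5412 + 4807 = 15792 m/s.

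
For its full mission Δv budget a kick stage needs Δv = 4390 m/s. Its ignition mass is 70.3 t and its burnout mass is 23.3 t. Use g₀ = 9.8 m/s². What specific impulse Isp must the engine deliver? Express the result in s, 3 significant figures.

Isp ≈ 406 s

ln(m₀/m_f) = ln(70300/23300) = ln(3.017) = 1.1043.
v_e = Δv / ln(m₀/m_f) = 4390 / 1.1043 = 3975.3 m/s.
Isp = v_e / g₀ = 3975.3 / 9.8 = 405.6 s.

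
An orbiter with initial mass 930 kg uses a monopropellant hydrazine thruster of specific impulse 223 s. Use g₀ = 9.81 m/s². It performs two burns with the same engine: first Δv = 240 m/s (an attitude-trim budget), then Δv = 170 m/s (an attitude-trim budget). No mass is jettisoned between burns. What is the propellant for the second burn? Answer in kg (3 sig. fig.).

propellant for the second burn ≈ 62.3 kg

v_e = Isp · g₀ = 223 × 9.81 = 2187.6 m/s.
After the first burn: m = 930 × exp(−240/2187.6) = 930 × 0.89610 = 833.373 kg.
After the second burn: m = 833.373 × exp(−170/2187.6) = 833.373 × 0.92523 = 771.062 kg.
Second-burn propellant = 833.373 − 771.062 = 62.311 kg.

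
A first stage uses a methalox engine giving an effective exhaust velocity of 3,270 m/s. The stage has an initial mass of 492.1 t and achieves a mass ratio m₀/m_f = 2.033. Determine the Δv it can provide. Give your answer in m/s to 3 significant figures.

Δv ≈ 2320 m/s

Δv = v_e · ln(2.033) = 3270.0 × 0.7095 ≈ 2320.1 m/s.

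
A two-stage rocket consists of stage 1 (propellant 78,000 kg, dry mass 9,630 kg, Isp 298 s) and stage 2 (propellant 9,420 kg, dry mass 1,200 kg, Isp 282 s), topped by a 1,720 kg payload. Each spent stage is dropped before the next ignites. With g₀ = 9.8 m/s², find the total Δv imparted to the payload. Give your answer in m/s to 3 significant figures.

Δv ≈ 8410 m/s

Ignition mass of stage 1 = 78,000+9,630 + 9,420+1,200 + 1,720 = 99,970 kg.
Stage 1: m₀ = 99,970 kg, m_f = 99,970 − 78,000 = 21,970 kg; Δv = 298×9.8×ln(4.55) = 2920.4×1.5152 ≈ 4425 m/s.
Stage 2: m₀ = 12,340 kg, m_f = 12,340 − 9,420 = 2,920 kg; Δv = 282×9.8×ln(4.226) = 2763.6×1.4413 ≈ 3983 m/s.
Total Δv = 4425 + 3983 = 8408 m/s.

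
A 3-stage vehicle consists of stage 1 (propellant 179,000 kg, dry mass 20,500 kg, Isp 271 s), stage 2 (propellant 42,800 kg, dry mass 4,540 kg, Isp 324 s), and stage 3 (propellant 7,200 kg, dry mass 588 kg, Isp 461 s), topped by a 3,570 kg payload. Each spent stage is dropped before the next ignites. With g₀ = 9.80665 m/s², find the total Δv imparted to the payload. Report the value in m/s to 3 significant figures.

Ignition mass of stage 1 = 179,000+20,500 + 42,800+4,540 + 7,200+588 + 3,570 = 258,198 kg.
Stage 1: m₀ = 258,198 kg, m_f = 258,198 − 179,000 = 79,198 kg; Δv = 271×9.80665×ln(3.26) = 2657.6×1.1818 ≈ 3141 m/s.
Stage 2: m₀ = 58,698 kg, m_f = 58,698 − 42,800 = 15,898 kg; Δv = 324×9.80665×ln(3.692) = 3177.4×1.3062 ≈ 4150 m/s.
Stage 3: m₀ = 11,358 kg, m_f = 11,358 − 7,200 = 4,158 kg; Δv = 461×9.80665×ln(2.732) = 4520.9×1.0049 ≈ 4543 m/s.
Total Δv = 3141 + 4150 + 4543 = 11834 m/s.

Δv ≈ 11800 m/s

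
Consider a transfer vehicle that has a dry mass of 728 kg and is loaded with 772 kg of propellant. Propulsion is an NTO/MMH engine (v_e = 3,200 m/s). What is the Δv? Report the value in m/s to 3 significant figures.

m₀ = m_dry + m_prop = 728 + 772 = 1,500 kg.
Δv = v_e · ln(m₀/m_f) = 3200.0 × ln(2.06) = 3200.0 × 0.7229 ≈ 2313.3 m/s.

Δv ≈ 2310 m/s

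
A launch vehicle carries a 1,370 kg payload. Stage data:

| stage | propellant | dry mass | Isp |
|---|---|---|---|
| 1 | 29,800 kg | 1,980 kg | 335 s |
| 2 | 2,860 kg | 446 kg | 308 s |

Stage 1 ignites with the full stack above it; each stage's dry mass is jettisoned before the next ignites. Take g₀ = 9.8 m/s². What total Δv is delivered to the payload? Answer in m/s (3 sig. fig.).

Ignition mass of stage 1 = 29,800+1,980 + 2,860+446 + 1,370 = 36,456 kg.
Stage 1: m₀ = 36,456 kg, m_f = 36,456 − 29,800 = 6,656 kg; Δv = 335×9.8×ln(5.477) = 3283.0×1.7006 ≈ 5583 m/s.
Stage 2: m₀ = 4,676 kg, m_f = 4,676 − 2,860 = 1,816 kg; Δv = 308×9.8×ln(2.575) = 3018.4×0.9458 ≈ 2855 m/s.
Total Δv = 5583 + 2855 = 8438 m/s.

Δv ≈ 8440 m/s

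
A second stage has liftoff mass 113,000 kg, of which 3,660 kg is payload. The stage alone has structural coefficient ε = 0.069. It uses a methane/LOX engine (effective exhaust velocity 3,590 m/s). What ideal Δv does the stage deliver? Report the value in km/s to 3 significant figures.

Δv ≈ 8.30 km/s

Stage wet mass = m₀ − payload = 113,000 − 3,660 = 109,340 kg.
Stage dry mass = ε × stage wet mass = 0.069 × 109,340 = 7,544.46 kg.
Burnout mass m_f = stage dry + payload = 7,544.46 + 3,660 = 11,204.46 kg.
Rocket equation: Δv = v_e · ln(113,000/11,204.46) = 3590.0 × ln(10.09) = 3590.0 × 2.3111 ≈ 8297 m/s.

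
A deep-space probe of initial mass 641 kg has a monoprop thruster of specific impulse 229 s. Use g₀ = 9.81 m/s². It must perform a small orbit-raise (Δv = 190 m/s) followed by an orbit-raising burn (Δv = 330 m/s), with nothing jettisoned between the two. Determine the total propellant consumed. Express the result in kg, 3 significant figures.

v_e = Isp · g₀ = 229 × 9.81 = 2246.5 m/s.
After the first burn: m = 641 × exp(−190/2246.5) = 641 × 0.91890 = 589.015 kg.
After the second burn: m = 589.015 × exp(−330/2246.5) = 589.015 × 0.86338 = 508.544 kg.
Total propellant = m₀ − m_final = 641 − 508.544 = 132.456 kg.

total propellant consumed ≈ 132 kg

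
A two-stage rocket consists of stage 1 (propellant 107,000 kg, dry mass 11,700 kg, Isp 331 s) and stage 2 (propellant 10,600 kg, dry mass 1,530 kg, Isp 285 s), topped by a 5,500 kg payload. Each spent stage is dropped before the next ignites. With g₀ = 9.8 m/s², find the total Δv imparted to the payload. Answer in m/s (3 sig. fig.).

Δv ≈ 7550 m/s

Ignition mass of stage 1 = 107,000+11,700 + 10,600+1,530 + 5,500 = 136,330 kg.
Stage 1: m₀ = 136,330 kg, m_f = 136,330 − 107,000 = 29,330 kg; Δv = 331×9.8×ln(4.648) = 3243.8×1.5365 ≈ 4984 m/s.
Stage 2: m₀ = 17,630 kg, m_f = 17,630 − 10,600 = 7,030 kg; Δv = 285×9.8×ln(2.508) = 2793.0×0.9194 ≈ 2568 m/s.
Total Δv = 4984 + 2568 = 7552 m/s.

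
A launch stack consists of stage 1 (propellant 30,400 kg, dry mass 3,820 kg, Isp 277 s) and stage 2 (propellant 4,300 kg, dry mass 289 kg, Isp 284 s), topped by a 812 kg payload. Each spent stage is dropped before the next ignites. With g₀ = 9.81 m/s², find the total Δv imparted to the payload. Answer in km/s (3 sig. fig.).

Ignition mass of stage 1 = 30,400+3,820 + 4,300+289 + 812 = 39,621 kg.
Stage 1: m₀ = 39,621 kg, m_f = 39,621 − 30,400 = 9,221 kg; Δv = 277×9.81×ln(4.297) = 2717.4×1.4579 ≈ 3962 m/s.
Stage 2: m₀ = 5,401 kg, m_f = 5,401 − 4,300 = 1,101 kg; Δv = 284×9.81×ln(4.906) = 2786.0×1.5904 ≈ 4431 m/s.
Total Δv = 3962 + 4431 = 8393 m/s.

Δv ≈ 8.39 km/s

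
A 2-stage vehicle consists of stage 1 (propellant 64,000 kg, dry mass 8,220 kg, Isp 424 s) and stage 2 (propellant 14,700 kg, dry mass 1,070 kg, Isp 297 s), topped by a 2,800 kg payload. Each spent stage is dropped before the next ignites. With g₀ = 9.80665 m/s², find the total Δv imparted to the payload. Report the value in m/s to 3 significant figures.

Ignition mass of stage 1 = 64,000+8,220 + 14,700+1,070 + 2,800 = 90,790 kg.
Stage 1: m₀ = 90,790 kg, m_f = 90,790 − 64,000 = 26,790 kg; Δv = 424×9.80665×ln(3.389) = 4158.0×1.2205 ≈ 5075 m/s.
Stage 2: m₀ = 18,570 kg, m_f = 18,570 − 14,700 = 3,870 kg; Δv = 297×9.80665×ln(4.798) = 2912.6×1.5683 ≈ 4568 m/s.
Total Δv = 5075 + 4568 = 9643 m/s.

Δv ≈ 9640 m/s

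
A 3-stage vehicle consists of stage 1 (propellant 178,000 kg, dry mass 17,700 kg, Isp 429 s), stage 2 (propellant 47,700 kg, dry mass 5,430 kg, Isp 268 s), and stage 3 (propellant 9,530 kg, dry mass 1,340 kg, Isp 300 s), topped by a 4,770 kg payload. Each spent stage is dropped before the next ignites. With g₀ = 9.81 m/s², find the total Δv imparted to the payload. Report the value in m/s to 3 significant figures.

Ignition mass of stage 1 = 178,000+17,700 + 47,700+5,430 + 9,530+1,340 + 4,770 = 264,470 kg.
Stage 1: m₀ = 264,470 kg, m_f = 264,470 − 178,000 = 86,470 kg; Δv = 429×9.81×ln(3.059) = 4208.5×1.1179 ≈ 4705 m/s.
Stage 2: m₀ = 68,770 kg, m_f = 68,770 − 47,700 = 21,070 kg; Δv = 268×9.81×ln(3.264) = 2629.1×1.1829 ≈ 3110 m/s.
Stage 3: m₀ = 15,640 kg, m_f = 15,640 − 9,530 = 6,110 kg; Δv = 300×9.81×ln(2.56) = 2943.0×0.9399 ≈ 2766 m/s.
Total Δv = 4705 + 3110 + 2766 = 10581 m/s.

Δv ≈ 10600 m/s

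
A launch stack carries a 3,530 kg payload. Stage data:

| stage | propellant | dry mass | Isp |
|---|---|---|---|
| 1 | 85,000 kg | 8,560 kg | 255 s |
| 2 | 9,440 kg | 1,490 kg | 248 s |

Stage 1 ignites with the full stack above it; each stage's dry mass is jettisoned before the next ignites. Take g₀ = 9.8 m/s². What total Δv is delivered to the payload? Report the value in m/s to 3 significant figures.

Ignition mass of stage 1 = 85,000+8,560 + 9,440+1,490 + 3,530 = 108,020 kg.
Stage 1: m₀ = 108,020 kg, m_f = 108,020 − 85,000 = 23,020 kg; Δv = 255×9.8×ln(4.692) = 2499.0×1.5460 ≈ 3863 m/s.
Stage 2: m₀ = 14,460 kg, m_f = 14,460 − 9,440 = 5,020 kg; Δv = 248×9.8×ln(2.88) = 2430.4×1.0580 ≈ 2571 m/s.
Total Δv = 3863 + 2571 = 6434 m/s.

Δv ≈ 6430 m/s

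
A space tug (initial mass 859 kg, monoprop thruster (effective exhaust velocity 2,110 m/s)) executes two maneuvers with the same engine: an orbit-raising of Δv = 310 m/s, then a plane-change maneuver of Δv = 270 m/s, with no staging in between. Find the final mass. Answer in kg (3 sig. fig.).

After the first burn: m = 859 × exp(−310/2110.0) = 859 × 0.86336 = 741.626 kg.
After the second burn: m = 741.626 × exp(−270/2110.0) = 741.626 × 0.87989 = 652.549 kg.

final mass ≈ 653 kg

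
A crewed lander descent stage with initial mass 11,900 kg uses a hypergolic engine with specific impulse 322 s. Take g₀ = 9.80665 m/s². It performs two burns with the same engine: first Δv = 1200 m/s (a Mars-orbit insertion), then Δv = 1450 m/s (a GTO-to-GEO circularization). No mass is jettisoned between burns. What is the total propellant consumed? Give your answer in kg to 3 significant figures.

total propellant consumed ≈ 6760 kg

v_e = Isp · g₀ = 322 × 9.80665 = 3157.7 m/s.
After the first burn: m = 11900 × exp(−1200/3157.7) = 11900 × 0.68385 = 8,137.82 kg.
After the second burn: m = 8,137.82 × exp(−1450/3157.7) = 8,137.82 × 0.63180 = 5,141.47 kg.
Total propellant = m₀ − m_final = 11900 − 5,141.47 = 6,758.53 kg.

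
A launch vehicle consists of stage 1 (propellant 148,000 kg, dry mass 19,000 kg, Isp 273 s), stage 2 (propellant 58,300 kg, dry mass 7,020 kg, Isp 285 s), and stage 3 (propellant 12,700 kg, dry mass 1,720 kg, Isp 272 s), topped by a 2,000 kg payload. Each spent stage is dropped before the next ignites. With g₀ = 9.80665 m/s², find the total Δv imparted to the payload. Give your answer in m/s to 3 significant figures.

Δv ≈ 9870 m/s

Ignition mass of stage 1 = 148,000+19,000 + 58,300+7,020 + 12,700+1,720 + 2,000 = 248,740 kg.
Stage 1: m₀ = 248,740 kg, m_f = 248,740 − 148,000 = 100,740 kg; Δv = 273×9.80665×ln(2.469) = 2677.2×0.9039 ≈ 2420 m/s.
Stage 2: m₀ = 81,740 kg, m_f = 81,740 − 58,300 = 23,440 kg; Δv = 285×9.80665×ln(3.487) = 2794.9×1.2491 ≈ 3491 m/s.
Stage 3: m₀ = 16,420 kg, m_f = 16,420 − 12,700 = 3,720 kg; Δv = 272×9.80665×ln(4.414) = 2667.4×1.4848 ≈ 3961 m/s.
Total Δv = 2420 + 3491 + 3961 = 9872 m/s.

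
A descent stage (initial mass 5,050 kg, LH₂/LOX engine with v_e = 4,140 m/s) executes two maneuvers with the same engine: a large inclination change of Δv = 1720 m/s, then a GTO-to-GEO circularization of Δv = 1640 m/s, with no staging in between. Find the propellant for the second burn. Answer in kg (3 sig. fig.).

propellant for the second burn ≈ 1090 kg

After the first burn: m = 5050 × exp(−1720/4140.0) = 5050 × 0.66004 = 3,333.2 kg.
After the second burn: m = 3,333.2 × exp(−1640/4140.0) = 3,333.2 × 0.67292 = 2,242.98 kg.
Second-burn propellant = 3,333.2 − 2,242.98 = 1,090.22 kg.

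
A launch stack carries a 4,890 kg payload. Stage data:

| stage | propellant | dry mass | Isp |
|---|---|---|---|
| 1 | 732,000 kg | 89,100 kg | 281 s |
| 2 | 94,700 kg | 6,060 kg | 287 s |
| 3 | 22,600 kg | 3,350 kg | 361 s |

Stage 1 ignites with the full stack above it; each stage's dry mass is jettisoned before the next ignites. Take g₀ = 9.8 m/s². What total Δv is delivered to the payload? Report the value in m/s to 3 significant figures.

Ignition mass of stage 1 = 732,000+89,100 + 94,700+6,060 + 22,600+3,350 + 4,890 = 952,700 kg.
Stage 1: m₀ = 952,700 kg, m_f = 952,700 − 732,000 = 220,700 kg; Δv = 281×9.8×ln(4.317) = 2753.8×1.4625 ≈ 4027 m/s.
Stage 2: m₀ = 131,600 kg, m_f = 131,600 − 94,700 = 36,900 kg; Δv = 287×9.8×ln(3.566) = 2812.6×1.2716 ≈ 3576 m/s.
Stage 3: m₀ = 30,840 kg, m_f = 30,840 − 22,600 = 8,240 kg; Δv = 361×9.8×ln(3.743) = 3537.8×1.3198 ≈ 4669 m/s.
Total Δv = 4027 + 3576 + 4669 = 12272 m/s.

Δv ≈ 12300 m/s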